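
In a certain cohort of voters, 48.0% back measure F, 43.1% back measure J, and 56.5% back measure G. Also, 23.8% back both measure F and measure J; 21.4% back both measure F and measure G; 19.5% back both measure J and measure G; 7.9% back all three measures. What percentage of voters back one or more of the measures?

90.8%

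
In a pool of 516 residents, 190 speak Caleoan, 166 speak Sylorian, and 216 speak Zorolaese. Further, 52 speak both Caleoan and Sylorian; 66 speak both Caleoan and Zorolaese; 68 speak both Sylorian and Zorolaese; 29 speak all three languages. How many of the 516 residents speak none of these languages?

By inclusion-exclusion,
N(≥1) = 190 + 166 + 216 − 52 − 66 − 68 + 29 = 415
None: 516 − 415 = 101

101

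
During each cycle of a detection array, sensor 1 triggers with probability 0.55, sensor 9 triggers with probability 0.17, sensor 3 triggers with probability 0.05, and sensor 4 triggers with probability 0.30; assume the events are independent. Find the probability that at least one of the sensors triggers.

0.7516225

P(none) = (1 − 0.55) × (1 − 0.17) × (1 − 0.05) × (1 − 0.30) = 0.45 × 0.83 × 0.95 × 0.70 = 0.2483775
P(at least one) = 1 − 0.2483775 = 0.7516225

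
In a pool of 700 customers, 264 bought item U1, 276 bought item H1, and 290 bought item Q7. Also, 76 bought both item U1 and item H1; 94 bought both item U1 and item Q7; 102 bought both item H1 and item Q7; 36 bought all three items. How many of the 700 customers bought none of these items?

106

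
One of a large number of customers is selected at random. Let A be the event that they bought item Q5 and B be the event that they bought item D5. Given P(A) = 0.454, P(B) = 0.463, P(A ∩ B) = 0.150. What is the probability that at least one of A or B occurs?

0.767

Using inclusion–exclusion:
P(A ∪ B) = 0.454 + 0.463 − 0.150 = 0.767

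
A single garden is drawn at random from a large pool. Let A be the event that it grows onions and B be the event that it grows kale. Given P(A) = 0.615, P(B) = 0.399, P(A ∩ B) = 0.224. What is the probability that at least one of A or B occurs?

By inclusion–exclusion:
P(A ∪ B) = 0.615 + 0.399 − 0.224 = 0.790

0.790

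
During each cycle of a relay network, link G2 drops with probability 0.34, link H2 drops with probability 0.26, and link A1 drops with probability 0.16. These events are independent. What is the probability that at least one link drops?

0.589744

P(none) = (1 − 0.34) × (1 − 0.26) × (1 − 0.16) = 0.66 × 0.74 × 0.84 = 0.410256
P(at least one) = 1 − 0.410256 = 0.589744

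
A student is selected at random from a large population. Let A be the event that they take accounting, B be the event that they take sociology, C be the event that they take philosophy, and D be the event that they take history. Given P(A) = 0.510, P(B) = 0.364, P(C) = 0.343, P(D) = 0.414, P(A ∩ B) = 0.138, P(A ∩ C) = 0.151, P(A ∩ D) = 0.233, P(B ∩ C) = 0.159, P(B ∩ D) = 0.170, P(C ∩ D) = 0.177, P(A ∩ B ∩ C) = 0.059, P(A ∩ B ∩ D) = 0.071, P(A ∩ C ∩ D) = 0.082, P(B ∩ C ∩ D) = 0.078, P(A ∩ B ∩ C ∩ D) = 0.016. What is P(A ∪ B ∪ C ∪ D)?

0.877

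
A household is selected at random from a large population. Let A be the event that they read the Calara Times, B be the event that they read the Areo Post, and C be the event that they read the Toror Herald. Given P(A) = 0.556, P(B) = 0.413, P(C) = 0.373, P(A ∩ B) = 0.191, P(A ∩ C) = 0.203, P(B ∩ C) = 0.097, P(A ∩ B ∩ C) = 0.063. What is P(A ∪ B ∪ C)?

By inclusion–exclusion:
P(A ∪ B ∪ C) = 0.556 + 0.413 + 0.373 − 0.191 − 0.203 − 0.097 + 0.063 = 0.914

0.914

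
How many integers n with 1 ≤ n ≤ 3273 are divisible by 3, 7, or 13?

By inclusion–exclusion:
1091 + 467 + 251 − 155 − 83 − 35 + 11 = 1547

1547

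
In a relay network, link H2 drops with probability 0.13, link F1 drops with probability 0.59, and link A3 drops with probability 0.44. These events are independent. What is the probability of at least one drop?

0.800248

P(none) = (1 − 0.13) × (1 − 0.59) × (1 − 0.44) = 0.87 × 0.41 × 0.56 = 0.199752
P(at least one) = 1 − 0.199752 = 0.800248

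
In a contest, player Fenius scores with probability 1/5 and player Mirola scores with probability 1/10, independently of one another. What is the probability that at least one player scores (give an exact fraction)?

7/25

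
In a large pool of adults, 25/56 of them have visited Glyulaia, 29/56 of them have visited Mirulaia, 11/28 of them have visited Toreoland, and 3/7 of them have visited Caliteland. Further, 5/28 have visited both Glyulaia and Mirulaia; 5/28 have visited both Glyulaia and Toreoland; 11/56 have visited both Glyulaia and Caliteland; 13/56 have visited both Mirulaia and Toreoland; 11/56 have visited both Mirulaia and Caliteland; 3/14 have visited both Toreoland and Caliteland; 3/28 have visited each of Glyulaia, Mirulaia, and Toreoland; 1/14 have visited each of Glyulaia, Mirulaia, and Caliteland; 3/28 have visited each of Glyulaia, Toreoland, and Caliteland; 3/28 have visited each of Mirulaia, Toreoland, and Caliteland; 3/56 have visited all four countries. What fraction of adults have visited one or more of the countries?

13/14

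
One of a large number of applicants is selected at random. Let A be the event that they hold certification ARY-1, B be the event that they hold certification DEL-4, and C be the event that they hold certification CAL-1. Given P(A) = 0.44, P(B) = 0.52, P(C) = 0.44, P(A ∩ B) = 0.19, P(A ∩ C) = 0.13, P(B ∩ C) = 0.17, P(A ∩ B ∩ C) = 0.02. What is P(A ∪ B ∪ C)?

0.93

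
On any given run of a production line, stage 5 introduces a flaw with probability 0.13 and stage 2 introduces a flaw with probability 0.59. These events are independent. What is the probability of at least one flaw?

P(none) = (1 − 0.13) × (1 − 0.59) = 0.87 × 0.41 = 0.3567
P(at least one) = 1 − 0.3567 = 0.6433

0.6433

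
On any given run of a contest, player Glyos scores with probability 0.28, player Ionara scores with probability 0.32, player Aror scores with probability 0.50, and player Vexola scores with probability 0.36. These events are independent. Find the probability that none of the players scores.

0.156672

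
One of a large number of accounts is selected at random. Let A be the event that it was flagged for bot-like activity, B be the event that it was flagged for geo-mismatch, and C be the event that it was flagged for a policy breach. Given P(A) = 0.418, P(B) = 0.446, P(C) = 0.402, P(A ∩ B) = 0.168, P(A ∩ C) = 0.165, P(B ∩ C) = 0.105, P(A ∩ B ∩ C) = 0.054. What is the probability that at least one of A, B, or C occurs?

0.882

Using inclusion–exclusion:
P(A ∪ B ∪ C) = 0.418 + 0.446 + 0.402 − 0.168 − 0.165 − 0.105 + 0.054 = 0.882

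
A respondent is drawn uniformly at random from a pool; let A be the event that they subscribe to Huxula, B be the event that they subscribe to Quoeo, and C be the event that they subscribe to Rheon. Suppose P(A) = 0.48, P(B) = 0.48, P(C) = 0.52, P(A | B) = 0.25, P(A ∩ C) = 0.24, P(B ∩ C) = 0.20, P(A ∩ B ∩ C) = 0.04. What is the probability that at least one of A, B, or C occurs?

0.96

P(A ∩ B) = P(B)·P(A|B) = 0.48 × 0.25 = 0.12
Apply inclusion-exclusion:
P(A ∪ B ∪ C) = 0.48 + 0.48 + 0.52 − 0.12 − 0.24 − 0.20 + 0.04 = 0.96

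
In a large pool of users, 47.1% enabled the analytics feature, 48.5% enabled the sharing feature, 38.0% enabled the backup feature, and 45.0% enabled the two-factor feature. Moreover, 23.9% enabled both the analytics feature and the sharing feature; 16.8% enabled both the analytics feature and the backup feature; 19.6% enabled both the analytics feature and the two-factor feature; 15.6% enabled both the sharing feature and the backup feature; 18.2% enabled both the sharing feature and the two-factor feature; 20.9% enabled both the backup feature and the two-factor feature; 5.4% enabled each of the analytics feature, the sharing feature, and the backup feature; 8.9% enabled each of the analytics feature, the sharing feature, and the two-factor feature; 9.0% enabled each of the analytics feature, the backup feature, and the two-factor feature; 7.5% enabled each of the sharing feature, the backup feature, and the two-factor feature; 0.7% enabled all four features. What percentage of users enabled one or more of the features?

P(union) = 47.1 + 48.5 + 38.0 + 45.0 − 23.9 − 16.8 − 19.6 − 15.6 − 18.2 − 20.9 + 5.4 + 8.9 + 9.0 + 7.5 − 0.7 = 93.7%

93.7%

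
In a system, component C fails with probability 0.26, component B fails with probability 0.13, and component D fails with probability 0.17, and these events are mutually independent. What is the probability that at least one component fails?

0.465646

Independence gives P(none) = ∏(1 − pᵢ).
P(none) = (1 − 0.26) × (1 − 0.13) × (1 − 0.17) = 0.74 × 0.87 × 0.83 = 0.534354
P(at least one) = 1 − 0.534354 = 0.465646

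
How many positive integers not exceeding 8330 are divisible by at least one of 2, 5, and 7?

4165 + 1666 + 1190 − 833 − 595 − 238 + 119 = 5474

5474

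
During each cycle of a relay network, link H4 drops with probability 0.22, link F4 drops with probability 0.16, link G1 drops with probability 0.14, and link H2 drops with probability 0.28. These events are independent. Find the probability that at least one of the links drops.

0.59430016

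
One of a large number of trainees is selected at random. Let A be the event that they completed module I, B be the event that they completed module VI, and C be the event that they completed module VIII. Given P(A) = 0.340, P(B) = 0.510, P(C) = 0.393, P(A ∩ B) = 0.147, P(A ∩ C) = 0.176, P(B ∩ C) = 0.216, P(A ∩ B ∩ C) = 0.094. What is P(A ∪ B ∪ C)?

P(A ∪ B ∪ C) = 0.340 + 0.510 + 0.393 − 0.147 − 0.176 − 0.216 + 0.094 = 0.798

0.798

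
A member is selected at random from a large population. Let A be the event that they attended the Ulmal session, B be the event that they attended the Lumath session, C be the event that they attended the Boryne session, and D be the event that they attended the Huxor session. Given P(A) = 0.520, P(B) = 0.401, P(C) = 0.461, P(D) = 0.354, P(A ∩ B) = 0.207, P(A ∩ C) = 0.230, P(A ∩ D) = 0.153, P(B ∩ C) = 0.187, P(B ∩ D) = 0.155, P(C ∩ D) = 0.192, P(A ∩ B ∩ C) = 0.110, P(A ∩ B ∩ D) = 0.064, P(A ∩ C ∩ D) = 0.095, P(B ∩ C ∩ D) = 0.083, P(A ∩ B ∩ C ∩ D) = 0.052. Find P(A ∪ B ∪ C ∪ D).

0.912

By inclusion–exclusion:
P(A ∪ B ∪ C ∪ D) = 0.520 + 0.401 + 0.461 + 0.354 − 0.207 − 0.230 − 0.153 − 0.187 − 0.155 − 0.192 + 0.110 + 0.064 + 0.095 + 0.083 − 0.052 = 0.912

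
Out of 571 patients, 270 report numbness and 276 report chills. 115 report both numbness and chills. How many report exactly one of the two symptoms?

316

N(exactly one) = 270 + 276 − 2·115 = 316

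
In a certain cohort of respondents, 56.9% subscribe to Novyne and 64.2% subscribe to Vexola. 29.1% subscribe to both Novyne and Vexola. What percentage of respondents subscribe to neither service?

8.0%

P(at least one) = 56.9 + 64.2 − 29.1 = 92.0%
P(none) = 100% − 92.0% = 8.0%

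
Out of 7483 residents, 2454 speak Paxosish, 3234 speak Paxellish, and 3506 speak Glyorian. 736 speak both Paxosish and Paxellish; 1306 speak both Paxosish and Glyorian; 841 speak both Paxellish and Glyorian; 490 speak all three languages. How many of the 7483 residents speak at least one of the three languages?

Using inclusion–exclusion:
N(≥1) = 2454 + 3234 + 3506 − 736 − 1306 − 841 + 490 = 6801

6801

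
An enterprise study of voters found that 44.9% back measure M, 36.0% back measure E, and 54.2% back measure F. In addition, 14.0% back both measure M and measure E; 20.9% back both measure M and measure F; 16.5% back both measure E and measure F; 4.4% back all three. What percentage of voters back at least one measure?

88.1%

P(union) = 44.9 + 36.0 + 54.2 − 14.0 − 20.9 − 16.5 + 4.4 = 88.1%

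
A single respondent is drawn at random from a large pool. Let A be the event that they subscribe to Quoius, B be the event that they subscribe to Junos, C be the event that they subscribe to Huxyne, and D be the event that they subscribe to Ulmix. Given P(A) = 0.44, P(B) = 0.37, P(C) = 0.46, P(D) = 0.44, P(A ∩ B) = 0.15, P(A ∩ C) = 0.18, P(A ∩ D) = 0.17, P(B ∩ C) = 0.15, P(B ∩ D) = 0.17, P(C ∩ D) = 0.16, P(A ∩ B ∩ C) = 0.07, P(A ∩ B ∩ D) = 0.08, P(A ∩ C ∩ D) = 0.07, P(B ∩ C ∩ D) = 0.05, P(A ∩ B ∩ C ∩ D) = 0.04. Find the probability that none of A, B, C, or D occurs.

0.04

By inclusion-exclusion,
P(A ∪ B ∪ C ∪ D) = 0.44 + 0.37 + 0.46 + 0.44 − 0.15 − 0.18 − 0.17 − 0.15 − 0.17 − 0.16 + 0.07 + 0.08 + 0.07 + 0.05 − 0.04 = 0.96
P(none) = 1 − 0.96 = 0.04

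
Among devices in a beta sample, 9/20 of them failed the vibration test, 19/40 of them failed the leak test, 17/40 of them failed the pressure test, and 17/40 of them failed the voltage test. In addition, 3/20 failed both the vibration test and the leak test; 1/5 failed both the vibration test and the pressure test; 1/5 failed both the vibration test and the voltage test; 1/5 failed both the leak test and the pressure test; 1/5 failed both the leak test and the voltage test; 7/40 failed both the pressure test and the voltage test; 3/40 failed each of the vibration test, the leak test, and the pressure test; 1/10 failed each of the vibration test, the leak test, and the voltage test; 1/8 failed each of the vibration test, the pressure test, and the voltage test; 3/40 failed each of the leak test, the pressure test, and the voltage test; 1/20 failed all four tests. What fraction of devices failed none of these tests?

1/40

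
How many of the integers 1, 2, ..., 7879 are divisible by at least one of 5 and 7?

2475

Inclusion–exclusion gives
⌊7879/5⌋ + ⌊7879/7⌋ − ⌊7879/35⌋ = 1575 + 1125 − 225 = 2475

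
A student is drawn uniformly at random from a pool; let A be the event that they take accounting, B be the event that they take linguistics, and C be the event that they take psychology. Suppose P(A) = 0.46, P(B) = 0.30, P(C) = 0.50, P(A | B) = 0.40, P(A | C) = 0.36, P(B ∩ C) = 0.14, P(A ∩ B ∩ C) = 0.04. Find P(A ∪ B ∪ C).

P(A ∩ B) = P(B)·P(A|B) = 0.30 × 0.40 = 0.12
P(A ∩ C) = P(C)·P(A|C) = 0.50 × 0.36 = 0.18
P(A ∪ B ∪ C) = 0.46 + 0.30 + 0.50 − 0.12 − 0.18 − 0.14 + 0.04 = 0.86

0.86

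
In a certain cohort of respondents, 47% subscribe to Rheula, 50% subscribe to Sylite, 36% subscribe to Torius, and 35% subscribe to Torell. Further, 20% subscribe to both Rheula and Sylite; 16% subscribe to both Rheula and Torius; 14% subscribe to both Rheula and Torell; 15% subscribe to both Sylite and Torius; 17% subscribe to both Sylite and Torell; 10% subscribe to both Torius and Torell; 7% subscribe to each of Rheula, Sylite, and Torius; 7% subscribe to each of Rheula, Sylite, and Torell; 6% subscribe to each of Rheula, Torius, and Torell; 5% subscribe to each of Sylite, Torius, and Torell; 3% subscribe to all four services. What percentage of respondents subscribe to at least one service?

98%

By inclusion-exclusion,
P(at least one) = 47 + 50 + 36 + 35 − 20 − 16 − 14 − 15 − 17 − 10 + 7 + 7 + 6 + 5 − 3 = 98%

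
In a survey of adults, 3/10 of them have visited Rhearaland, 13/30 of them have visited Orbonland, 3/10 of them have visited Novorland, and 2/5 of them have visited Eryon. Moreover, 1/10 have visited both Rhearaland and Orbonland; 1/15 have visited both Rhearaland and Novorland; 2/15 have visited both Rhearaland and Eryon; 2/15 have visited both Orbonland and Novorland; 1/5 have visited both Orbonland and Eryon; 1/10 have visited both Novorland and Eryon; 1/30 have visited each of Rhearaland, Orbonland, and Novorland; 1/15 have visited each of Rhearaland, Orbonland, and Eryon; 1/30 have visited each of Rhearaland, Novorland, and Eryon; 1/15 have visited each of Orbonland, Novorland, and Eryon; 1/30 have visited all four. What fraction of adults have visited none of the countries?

By inclusion-exclusion,
P(union) = 3/10 + 13/30 + 3/10 + 2/5 − 1/10 − 1/15 − 2/15 − 2/15 − 1/5 − 1/10 + 1/30 + 1/15 + 1/30 + 1/15 − 1/30 = 13/15
P(none) = 1 − 13/15 = 2/15

2/15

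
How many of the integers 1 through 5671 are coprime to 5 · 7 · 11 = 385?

3536

⌊5671/5⌋ + ⌊5671/7⌋ + ⌊5671/11⌋ − ⌊5671/35⌋ − ⌊5671/55⌋ − ⌊5671/77⌋ + ⌊5671/385⌋ = 1134 + 810 + 515 − 162 − 103 − 73 + 14 = 2135
5671 − 2135 = 3536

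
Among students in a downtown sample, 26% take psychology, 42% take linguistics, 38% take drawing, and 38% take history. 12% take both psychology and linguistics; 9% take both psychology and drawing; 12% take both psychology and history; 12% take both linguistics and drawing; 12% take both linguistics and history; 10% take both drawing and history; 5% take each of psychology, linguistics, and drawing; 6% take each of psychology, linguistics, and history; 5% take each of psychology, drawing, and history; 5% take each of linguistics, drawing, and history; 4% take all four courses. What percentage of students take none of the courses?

P(at least one) = 26 + 42 + 38 + 38 − 12 − 9 − 12 − 12 − 12 − 10 + 5 + 6 + 5 + 5 − 4 = 94%
P(none) = 100% − 94% = 6%

6%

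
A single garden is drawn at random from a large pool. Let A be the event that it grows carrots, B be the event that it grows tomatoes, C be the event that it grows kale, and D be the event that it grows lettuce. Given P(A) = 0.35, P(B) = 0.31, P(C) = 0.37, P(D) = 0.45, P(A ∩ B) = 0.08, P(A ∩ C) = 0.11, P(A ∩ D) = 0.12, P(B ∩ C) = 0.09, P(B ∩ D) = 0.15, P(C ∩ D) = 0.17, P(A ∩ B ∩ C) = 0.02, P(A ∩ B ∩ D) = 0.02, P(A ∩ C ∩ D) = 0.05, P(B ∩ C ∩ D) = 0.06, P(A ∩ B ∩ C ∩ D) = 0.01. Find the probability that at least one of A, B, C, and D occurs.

Apply inclusion-exclusion:
P(A ∪ B ∪ C ∪ D) = 0.35 + 0.31 + 0.37 + 0.45 − 0.08 − 0.11 − 0.12 − 0.09 − 0.15 − 0.17 + 0.02 + 0.02 + 0.05 + 0.06 − 0.01 = 0.90

0.90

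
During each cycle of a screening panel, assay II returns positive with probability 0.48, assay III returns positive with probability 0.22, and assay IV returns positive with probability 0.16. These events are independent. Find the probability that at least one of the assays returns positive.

0.659296

P(none) = (1 − 0.48) × (1 − 0.22) × (1 − 0.16) = 0.52 × 0.78 × 0.84 = 0.340704
P(at least one) = 1 − 0.340704 = 0.659296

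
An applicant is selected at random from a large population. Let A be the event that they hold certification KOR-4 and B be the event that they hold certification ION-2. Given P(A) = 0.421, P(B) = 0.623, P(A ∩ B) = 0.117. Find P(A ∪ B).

P(A ∪ B) = 0.421 + 0.623 − 0.117 = 0.927

0.927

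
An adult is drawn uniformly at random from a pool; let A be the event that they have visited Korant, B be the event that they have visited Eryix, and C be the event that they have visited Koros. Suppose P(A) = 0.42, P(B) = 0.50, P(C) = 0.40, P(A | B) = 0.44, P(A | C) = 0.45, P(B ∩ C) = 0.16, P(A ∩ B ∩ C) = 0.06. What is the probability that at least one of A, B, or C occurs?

P(A ∩ B) = P(B)·P(A|B) = 0.50 × 0.44 = 0.22
P(A ∩ C) = P(C)·P(A|C) = 0.40 × 0.45 = 0.18
Inclusion–exclusion gives
P(A ∪ B ∪ C) = 0.42 + 0.50 + 0.40 − 0.22 − 0.18 − 0.16 + 0.06 = 0.82

0.82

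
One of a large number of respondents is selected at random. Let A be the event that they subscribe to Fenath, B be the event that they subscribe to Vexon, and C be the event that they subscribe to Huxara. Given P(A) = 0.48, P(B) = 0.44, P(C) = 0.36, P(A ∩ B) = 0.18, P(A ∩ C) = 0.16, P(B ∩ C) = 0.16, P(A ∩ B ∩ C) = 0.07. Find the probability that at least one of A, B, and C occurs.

0.85

Using inclusion–exclusion:
P(A ∪ B ∪ C) = 0.48 + 0.44 + 0.36 − 0.18 − 0.16 − 0.16 + 0.07 = 0.85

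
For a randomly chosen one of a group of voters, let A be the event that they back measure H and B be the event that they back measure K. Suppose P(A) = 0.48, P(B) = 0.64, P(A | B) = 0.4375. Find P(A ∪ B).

P(A ∩ B) = P(B)·P(A|B) = 0.64 × 0.4375 = 0.28
Apply inclusion-exclusion:
P(A ∪ B) = 0.48 + 0.64 − 0.28 = 0.84

0.84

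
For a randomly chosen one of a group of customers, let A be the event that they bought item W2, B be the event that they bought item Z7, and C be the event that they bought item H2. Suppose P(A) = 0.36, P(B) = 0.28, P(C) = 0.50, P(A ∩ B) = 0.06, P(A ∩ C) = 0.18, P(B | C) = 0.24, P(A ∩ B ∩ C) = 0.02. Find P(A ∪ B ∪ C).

P(B ∩ C) = P(C)·P(B|C) = 0.50 × 0.24 = 0.12
By inclusion–exclusion:
P(A ∪ B ∪ C) = 0.36 + 0.28 + 0.50 − 0.06 − 0.18 − 0.12 + 0.02 = 0.80

0.80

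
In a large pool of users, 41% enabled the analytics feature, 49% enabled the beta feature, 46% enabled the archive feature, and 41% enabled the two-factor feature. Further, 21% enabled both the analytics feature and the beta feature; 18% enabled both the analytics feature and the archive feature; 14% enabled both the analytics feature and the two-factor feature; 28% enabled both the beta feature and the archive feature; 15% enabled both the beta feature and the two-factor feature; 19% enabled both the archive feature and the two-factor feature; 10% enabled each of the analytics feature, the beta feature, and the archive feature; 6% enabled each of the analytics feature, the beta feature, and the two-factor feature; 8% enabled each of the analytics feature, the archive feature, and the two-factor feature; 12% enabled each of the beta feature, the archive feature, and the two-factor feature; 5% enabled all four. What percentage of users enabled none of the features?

By inclusion–exclusion:
P(union) = 41 + 49 + 46 + 41 − 21 − 18 − 14 − 28 − 15 − 19 + 10 + 6 + 8 + 12 − 5 = 93%
P(none) = 100% − 93% = 7%

7%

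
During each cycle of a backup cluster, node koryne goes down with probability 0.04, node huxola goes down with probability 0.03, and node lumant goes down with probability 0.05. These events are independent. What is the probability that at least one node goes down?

P(none) = (1 − 0.04) × (1 − 0.03) × (1 − 0.05) = 0.96 × 0.97 × 0.95 = 0.88464
P(at least one) = 1 − 0.88464 = 0.11536

0.11536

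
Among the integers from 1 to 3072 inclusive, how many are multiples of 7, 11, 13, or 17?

993

⌊3072/7⌋ + ⌊3072/11⌋ + ⌊3072/13⌋ + ⌊3072/17⌋ − ⌊3072/77⌋ − ⌊3072/91⌋ − ⌊3072/119⌋ − ⌊3072/143⌋ − ⌊3072/187⌋ − ⌊3072/221⌋ + ⌊3072/1001⌋ + ⌊3072/1309⌋ + ⌊3072/1547⌋ + ⌊3072/2431⌋ − ⌊3072/17017⌋ = 438 + 279 + 236 + 180 − 39 − 33 − 25 − 21 − 16 − 13 + 3 + 2 + 1 + 1 − 0 = 993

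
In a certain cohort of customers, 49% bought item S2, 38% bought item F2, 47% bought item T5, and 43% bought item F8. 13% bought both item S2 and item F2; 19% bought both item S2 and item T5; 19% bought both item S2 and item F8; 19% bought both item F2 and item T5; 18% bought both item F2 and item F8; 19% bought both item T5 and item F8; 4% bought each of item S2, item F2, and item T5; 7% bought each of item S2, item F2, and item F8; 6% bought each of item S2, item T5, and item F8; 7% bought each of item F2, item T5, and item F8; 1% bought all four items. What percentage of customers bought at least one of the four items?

93%

P(at least one) = 49 + 38 + 47 + 43 − 13 − 19 − 19 − 19 − 18 − 19 + 4 + 7 + 6 + 7 − 1 = 93%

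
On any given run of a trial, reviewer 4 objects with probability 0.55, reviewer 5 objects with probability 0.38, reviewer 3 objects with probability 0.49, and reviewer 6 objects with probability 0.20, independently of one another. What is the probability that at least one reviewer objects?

Independence gives P(none) = ∏(1 − pᵢ).
P(none) = (1 − 0.55) × (1 − 0.38) × (1 − 0.49) × (1 − 0.20) = 0.45 × 0.62 × 0.51 × 0.80 = 0.113832
P(at least one) = 1 − 0.113832 = 0.886168

0.886168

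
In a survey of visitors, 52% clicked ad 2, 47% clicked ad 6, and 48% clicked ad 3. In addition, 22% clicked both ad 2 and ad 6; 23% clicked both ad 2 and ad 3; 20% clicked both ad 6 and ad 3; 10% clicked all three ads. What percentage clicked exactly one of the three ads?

47%

P(exactly one) = 52 + 47 + 48 − 2·22 − 2·23 − 2·20 + 3·10 = 47%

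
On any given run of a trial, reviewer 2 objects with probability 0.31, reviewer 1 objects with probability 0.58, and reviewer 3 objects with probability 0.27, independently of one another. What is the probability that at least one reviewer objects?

0.788446

Since the events are independent, P(none) is the product of the individual non-occurrence probabilities.
P(none) = (1 − 0.31) × (1 − 0.58) × (1 − 0.27) = 0.69 × 0.42 × 0.73 = 0.211554
P(at least one) = 1 − 0.211554 = 0.788446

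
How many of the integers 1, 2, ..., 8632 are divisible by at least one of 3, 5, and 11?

Using inclusion–exclusion:
⌊8632/3⌋ + ⌊8632/5⌋ + ⌊8632/11⌋ − ⌊8632/15⌋ − ⌊8632/33⌋ − ⌊8632/55⌋ + ⌊8632/165⌋ = 2877 + 1726 + 784 − 575 − 261 − 156 + 52 = 4447

4447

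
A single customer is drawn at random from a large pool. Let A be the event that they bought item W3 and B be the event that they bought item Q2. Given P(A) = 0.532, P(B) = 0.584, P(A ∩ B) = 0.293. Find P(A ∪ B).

0.823

P(A ∪ B) = 0.532 + 0.584 − 0.293 = 0.823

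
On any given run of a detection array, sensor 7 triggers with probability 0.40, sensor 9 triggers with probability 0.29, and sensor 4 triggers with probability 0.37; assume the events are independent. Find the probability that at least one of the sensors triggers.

0.73162

P(none) = (1 − 0.40) × (1 − 0.29) × (1 − 0.37) = 0.60 × 0.71 × 0.63 = 0.26838
P(at least one) = 1 − 0.26838 = 0.73162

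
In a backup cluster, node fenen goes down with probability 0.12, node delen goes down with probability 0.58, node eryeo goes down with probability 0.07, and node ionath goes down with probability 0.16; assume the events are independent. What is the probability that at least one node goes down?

Independence gives P(none) = ∏(1 − pᵢ).
P(none) = (1 − 0.12) × (1 − 0.58) × (1 − 0.07) × (1 − 0.16) = 0.88 × 0.42 × 0.93 × 0.84 = 0.28873152
P(at least one) = 1 − 0.28873152 = 0.71126848

0.71126848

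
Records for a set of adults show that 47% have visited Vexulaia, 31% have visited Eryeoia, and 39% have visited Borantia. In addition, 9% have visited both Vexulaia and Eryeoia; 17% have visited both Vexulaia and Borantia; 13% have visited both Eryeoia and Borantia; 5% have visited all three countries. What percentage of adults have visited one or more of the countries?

83%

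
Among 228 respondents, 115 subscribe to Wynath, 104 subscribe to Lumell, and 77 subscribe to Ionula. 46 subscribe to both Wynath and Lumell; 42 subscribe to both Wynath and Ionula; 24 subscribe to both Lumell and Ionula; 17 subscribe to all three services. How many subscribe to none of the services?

27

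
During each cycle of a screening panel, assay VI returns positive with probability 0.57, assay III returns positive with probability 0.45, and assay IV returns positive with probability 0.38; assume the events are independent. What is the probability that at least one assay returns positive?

0.85337

Since the events are independent, P(none) is the product of the individual non-occurrence probabilities.
P(none) = (1 − 0.57) × (1 − 0.45) × (1 − 0.38) = 0.43 × 0.55 × 0.62 = 0.14663
P(at least one) = 1 − 0.14663 = 0.85337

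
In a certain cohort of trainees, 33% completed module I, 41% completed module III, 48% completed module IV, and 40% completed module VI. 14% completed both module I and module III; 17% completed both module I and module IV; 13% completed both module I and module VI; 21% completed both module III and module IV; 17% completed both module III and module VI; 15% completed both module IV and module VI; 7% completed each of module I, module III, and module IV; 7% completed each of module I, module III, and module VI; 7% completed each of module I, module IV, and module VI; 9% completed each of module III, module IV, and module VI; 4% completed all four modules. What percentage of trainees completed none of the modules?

9%

Using inclusion–exclusion:
P(at least one) = 33 + 41 + 48 + 40 − 14 − 17 − 13 − 21 − 17 − 15 + 7 + 7 + 7 + 9 − 4 = 91%
P(none) = 100% − 91% = 9%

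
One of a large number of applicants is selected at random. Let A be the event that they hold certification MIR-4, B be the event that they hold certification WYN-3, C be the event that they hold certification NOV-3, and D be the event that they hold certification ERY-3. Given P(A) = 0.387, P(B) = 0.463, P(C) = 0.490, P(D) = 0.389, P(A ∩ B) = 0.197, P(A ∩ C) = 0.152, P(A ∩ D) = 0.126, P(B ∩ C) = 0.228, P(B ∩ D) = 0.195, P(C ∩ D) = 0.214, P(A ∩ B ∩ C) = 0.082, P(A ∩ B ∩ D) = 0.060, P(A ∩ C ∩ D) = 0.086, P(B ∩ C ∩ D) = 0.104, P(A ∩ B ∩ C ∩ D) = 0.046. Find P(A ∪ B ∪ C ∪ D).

Inclusion–exclusion gives
P(A ∪ B ∪ C ∪ D) = 0.387 + 0.463 + 0.490 + 0.389 − 0.197 − 0.152 − 0.126 − 0.228 − 0.195 − 0.214 + 0.082 + 0.060 + 0.086 + 0.104 − 0.046 = 0.903

0.903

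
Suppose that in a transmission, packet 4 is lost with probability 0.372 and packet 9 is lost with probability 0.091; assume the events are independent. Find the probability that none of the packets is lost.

Since the events are independent, P(none) is the product of the individual non-occurrence probabilities.
P(none) = (1 − 0.372) × (1 − 0.091) = 0.628 × 0.909 = 0.570852

0.570852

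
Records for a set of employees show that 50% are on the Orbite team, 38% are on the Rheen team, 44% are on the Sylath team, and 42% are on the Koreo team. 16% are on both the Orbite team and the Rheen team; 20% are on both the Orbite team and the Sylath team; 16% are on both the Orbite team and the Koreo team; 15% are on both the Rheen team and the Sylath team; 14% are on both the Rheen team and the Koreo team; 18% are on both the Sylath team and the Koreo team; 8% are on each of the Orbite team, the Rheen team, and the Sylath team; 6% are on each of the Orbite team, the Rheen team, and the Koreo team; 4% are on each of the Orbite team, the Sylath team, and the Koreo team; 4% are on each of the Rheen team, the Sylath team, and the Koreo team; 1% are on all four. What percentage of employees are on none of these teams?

Inclusion–exclusion gives
P(≥1) = 50 + 38 + 44 + 42 − 16 − 20 − 16 − 15 − 14 − 18 + 8 + 6 + 4 + 4 − 1 = 96%
P(none) = 100% − 96% = 4%

4%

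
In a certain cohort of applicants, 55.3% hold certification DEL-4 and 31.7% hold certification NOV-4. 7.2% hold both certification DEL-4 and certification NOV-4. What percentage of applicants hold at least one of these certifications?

Using inclusion–exclusion:
P(≥1) = 55.3 + 31.7 − 7.2 = 79.8%

79.8%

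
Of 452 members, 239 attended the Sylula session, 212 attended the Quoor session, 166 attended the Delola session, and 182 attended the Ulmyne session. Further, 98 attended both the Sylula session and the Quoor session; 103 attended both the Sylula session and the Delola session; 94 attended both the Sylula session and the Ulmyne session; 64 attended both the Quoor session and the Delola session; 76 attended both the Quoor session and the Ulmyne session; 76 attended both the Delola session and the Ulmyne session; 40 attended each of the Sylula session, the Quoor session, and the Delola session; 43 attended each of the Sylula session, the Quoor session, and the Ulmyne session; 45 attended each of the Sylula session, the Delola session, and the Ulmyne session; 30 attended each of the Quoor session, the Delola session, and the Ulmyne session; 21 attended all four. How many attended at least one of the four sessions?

|at least one| = 239 + 212 + 166 + 182 − 98 − 103 − 94 − 64 − 76 − 76 + 40 + 43 + 45 + 30 − 21 = 425

425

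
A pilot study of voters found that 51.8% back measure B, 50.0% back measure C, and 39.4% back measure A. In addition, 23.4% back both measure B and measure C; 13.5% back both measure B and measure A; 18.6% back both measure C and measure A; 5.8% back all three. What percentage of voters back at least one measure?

91.5%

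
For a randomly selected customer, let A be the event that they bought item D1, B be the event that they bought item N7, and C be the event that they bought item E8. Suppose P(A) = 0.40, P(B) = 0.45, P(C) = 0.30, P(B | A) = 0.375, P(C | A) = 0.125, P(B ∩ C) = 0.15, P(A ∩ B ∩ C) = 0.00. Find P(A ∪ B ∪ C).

P(A ∩ B) = P(A)·P(B|A) = 0.40 × 0.375 = 0.15
P(A ∩ C) = P(A)·P(C|A) = 0.40 × 0.125 = 0.05
Inclusion–exclusion gives
P(A ∪ B ∪ C) = 0.40 + 0.45 + 0.30 − 0.15 − 0.05 − 0.15 + 0.00 = 0.80

0.80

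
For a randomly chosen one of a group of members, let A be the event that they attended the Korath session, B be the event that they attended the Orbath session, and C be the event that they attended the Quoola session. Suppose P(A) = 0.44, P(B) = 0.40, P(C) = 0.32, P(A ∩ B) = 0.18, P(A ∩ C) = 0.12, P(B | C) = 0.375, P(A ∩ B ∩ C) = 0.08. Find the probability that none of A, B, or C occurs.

P(B ∩ C) = P(C)·P(B|C) = 0.32 × 0.375 = 0.12
Inclusion–exclusion gives
P(A ∪ B ∪ C) = 0.44 + 0.40 + 0.32 − 0.18 − 0.12 − 0.12 + 0.08 = 0.82
P(none) = 1 − 0.82 = 0.18

0.18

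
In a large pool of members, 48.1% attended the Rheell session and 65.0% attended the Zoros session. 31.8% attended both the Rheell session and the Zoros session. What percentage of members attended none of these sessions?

18.7%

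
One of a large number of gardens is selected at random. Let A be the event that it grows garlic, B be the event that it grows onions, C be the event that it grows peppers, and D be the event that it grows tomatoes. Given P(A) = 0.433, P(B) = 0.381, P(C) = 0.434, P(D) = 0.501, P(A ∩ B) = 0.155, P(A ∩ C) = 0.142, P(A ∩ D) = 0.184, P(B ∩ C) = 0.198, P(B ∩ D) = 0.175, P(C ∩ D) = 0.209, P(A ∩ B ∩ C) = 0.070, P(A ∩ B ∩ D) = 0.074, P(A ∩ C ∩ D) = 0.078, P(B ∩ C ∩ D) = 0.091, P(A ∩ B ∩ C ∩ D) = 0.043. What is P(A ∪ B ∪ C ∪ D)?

0.956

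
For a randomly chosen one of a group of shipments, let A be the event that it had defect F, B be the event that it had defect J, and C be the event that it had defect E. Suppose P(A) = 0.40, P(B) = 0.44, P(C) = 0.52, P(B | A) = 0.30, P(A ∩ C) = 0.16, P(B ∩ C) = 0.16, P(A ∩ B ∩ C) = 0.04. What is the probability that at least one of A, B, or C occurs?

0.96

P(A ∩ B) = P(A)·P(B|A) = 0.40 × 0.30 = 0.12
Inclusion–exclusion gives
P(A ∪ B ∪ C) = 0.40 + 0.44 + 0.52 − 0.12 − 0.16 − 0.16 + 0.04 = 0.96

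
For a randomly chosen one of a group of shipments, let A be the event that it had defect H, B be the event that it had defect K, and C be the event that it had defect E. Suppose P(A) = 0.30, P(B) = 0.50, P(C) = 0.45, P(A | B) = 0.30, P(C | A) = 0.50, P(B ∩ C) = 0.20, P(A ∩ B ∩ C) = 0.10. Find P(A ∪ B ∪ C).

P(A ∩ B) = P(B)·P(A|B) = 0.50 × 0.30 = 0.15
P(A ∩ C) = P(A)·P(C|A) = 0.30 × 0.50 = 0.15
P(A ∪ B ∪ C) = 0.30 + 0.50 + 0.45 − 0.15 − 0.15 − 0.20 + 0.10 = 0.85

0.85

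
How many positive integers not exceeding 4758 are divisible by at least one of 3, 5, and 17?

2369

Apply inclusion-exclusion:
1586 + 951 + 279 − 317 − 93 − 55 + 18 = 2369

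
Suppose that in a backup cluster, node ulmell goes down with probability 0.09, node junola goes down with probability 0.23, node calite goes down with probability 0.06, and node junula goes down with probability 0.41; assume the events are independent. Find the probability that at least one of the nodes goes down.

P(none) = (1 − 0.09) × (1 − 0.23) × (1 − 0.06) × (1 − 0.41) = 0.91 × 0.77 × 0.94 × 0.59 = 0.38860822
P(at least one) = 1 − 0.38860822 = 0.61139178

0.61139178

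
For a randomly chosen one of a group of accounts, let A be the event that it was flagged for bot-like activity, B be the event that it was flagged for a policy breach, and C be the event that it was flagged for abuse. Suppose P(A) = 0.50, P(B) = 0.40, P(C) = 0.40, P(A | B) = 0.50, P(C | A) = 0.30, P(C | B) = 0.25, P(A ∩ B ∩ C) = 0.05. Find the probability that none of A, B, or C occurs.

0.10

P(A ∩ B) = P(B)·P(A|B) = 0.40 × 0.50 = 0.20
P(A ∩ C) = P(A)·P(C|A) = 0.50 × 0.30 = 0.15
P(B ∩ C) = P(B)·P(C|B) = 0.40 × 0.25 = 0.10
Using inclusion–exclusion:
P(A ∪ B ∪ C) = 0.50 + 0.40 + 0.40 − 0.20 − 0.15 − 0.10 + 0.05 = 0.90
P(none) = 1 − 0.90 = 0.10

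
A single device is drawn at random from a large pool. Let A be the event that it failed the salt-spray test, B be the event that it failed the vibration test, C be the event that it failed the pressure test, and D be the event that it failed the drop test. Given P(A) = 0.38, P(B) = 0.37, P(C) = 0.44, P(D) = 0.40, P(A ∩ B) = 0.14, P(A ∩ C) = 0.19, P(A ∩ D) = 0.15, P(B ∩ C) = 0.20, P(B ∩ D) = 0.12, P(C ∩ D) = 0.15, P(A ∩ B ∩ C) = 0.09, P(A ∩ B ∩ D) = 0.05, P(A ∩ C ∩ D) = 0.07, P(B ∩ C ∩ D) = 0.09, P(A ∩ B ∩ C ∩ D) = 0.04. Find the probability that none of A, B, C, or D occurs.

0.10

Apply inclusion-exclusion:
P(A ∪ B ∪ C ∪ D) = 0.38 + 0.37 + 0.44 + 0.40 − 0.14 − 0.19 − 0.15 − 0.20 − 0.12 − 0.15 + 0.09 + 0.05 + 0.07 + 0.09 − 0.04 = 0.90
P(none) = 1 − 0.90 = 0.10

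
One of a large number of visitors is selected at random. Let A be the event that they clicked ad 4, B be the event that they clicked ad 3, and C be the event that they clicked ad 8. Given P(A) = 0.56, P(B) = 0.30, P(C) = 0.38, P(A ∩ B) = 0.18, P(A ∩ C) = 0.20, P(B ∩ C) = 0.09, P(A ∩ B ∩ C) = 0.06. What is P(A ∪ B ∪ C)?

By inclusion–exclusion:
P(A ∪ B ∪ C) = 0.56 + 0.30 + 0.38 − 0.18 − 0.20 − 0.09 + 0.06 = 0.83

0.83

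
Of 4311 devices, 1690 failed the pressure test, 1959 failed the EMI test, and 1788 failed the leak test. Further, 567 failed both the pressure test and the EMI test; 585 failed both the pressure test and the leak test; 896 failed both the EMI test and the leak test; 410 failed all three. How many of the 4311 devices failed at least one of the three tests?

3799

By inclusion-exclusion,
N(≥1) = 1690 + 1959 + 1788 − 567 − 585 − 896 + 410 = 3799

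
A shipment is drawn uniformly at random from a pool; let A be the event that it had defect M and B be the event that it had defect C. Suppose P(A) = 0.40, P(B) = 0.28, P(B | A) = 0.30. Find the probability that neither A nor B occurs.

0.44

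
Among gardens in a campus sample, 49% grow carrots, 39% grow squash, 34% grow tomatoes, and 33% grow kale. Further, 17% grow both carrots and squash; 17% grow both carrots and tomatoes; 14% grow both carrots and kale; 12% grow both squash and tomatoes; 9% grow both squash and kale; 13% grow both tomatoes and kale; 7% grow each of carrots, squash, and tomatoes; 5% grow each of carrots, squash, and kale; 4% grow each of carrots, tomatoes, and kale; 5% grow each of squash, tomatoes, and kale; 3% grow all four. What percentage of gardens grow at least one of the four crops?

91%

P(union) = 49 + 39 + 34 + 33 − 17 − 17 − 14 − 12 − 9 − 13 + 7 + 5 + 4 + 5 − 3 = 91%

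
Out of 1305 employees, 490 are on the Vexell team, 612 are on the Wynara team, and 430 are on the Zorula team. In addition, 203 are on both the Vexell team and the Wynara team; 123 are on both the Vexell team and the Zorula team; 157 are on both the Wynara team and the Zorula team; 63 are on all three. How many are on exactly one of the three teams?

Using the inclusion–exclusion count for exactly one event:
N(exactly one) = 490 + 612 + 430 − 2·203 − 2·123 − 2·157 + 3·63 = 755

755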